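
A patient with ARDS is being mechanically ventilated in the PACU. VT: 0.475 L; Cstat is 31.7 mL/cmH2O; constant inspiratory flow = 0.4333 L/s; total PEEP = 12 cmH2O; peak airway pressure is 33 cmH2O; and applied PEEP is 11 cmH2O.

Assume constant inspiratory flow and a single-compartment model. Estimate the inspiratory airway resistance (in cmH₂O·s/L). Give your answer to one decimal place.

13.9

Total PEEP = 12 cmH2O (set 11 + intrinsic 1); this is the baseline alveolar pressure.
Equation of motion (constant flow): PIP = Vt/C + R·V̇ + PEEP.
R·V̇ = PIP − Vt/C − PEEP = 33 − 475/31.7 − 12 = 33 − 14.984 − 12 = 6.016 cmH2O.
R = 6.016 / 0.4333 = 13.884 cmH2O·s/L.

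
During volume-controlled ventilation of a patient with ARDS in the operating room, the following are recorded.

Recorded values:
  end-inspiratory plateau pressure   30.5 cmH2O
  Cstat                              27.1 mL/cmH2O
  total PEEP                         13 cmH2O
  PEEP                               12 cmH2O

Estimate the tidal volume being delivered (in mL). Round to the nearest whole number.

End-expiratory occlusion gives total PEEP = 13 cmH2O (intrinsic PEEP = 13 − 12 = 1). Use total PEEP for the elastic gradient.
Vt = Cstat × (Pplat − PEEPtotal) = 27.1 × (30.5 − 13) = 27.1 × 17.5 = 474.25 mL.

474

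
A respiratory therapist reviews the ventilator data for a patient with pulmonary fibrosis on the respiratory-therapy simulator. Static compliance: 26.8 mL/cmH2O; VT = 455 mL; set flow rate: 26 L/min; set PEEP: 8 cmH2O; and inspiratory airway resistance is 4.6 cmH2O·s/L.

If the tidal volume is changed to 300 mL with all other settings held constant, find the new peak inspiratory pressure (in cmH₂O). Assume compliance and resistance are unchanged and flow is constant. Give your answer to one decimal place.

Flow: 26 L/min ÷ 60 = 0.4333 L/s.
PIP = Vt/C + R·V̇ + PEEP (constant-flow equation of motion).
Only the elastic term changes: ΔPIP = ΔVt / C = (300 − 455) / 26.8 = -5.784 cmH2O.
Original PIP = 455/26.8 + 4.6×0.4333 + 8 = 26.971 cmH2O; new PIP = 26.971 + (-5.784) = 21.187 cmH2O.

21.2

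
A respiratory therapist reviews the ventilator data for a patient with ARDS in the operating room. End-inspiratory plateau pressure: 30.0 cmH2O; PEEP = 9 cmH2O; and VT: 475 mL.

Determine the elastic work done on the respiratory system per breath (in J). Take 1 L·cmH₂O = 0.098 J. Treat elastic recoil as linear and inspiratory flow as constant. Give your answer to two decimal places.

Elastic work ≈ ½ × (Pplat − PEEP) × Vt = 0.5 × (30.0 − 9) × 0.475 L = 0.5 × 21.0 × 0.475 = 4.988 L·cmH2O.
× 0.098 J/(L·cmH2O) → 0.4888 J.

0.49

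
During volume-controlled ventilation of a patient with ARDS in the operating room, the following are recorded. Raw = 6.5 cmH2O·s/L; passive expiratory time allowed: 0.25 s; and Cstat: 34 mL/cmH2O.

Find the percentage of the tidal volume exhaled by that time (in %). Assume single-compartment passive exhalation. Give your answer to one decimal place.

τ = R × C = 6.5 × 34 mL/cmH2O = 6.5 × 0.034 L/cmH2O = 0.221 s.
Passive exhalation: V(t)/V₀ = e^(−t/τ) = e^(−0.25/0.221) = 0.3226.
Fraction exhaled = 1 − 0.3226 = 0.6774 → 67.74%.

67.7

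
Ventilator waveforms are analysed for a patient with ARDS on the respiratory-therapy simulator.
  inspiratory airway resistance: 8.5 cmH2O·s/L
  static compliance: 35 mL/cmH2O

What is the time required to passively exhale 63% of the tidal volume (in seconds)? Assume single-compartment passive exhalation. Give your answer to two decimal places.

τ = R × C = 8.5 × 35 mL/cmH2O = 8.5 × 0.035 L/cmH2O = 0.2975 s.
Exhaled fraction f = 1 − e^(−t/τ) → t = −τ·ln(1 − f) = −0.2975·ln(0.37) = 0.2958 s.

0.30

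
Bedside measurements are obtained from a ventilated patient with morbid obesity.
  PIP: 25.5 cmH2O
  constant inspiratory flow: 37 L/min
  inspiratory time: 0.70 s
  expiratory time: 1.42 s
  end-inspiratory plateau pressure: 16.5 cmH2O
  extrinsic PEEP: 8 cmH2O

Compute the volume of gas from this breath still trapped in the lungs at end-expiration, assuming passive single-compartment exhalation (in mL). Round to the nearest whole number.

Flow: 37 L/min ÷ 60 = 0.6167 L/s.
Vt = flow × Ti = 0.6167 L/s × 0.70 s × 1000 mL/L = 431.69 mL.
R = (PIP − Pplat)/V̇ = (25.5 − 16.5) / 0.6167 = 9.0/0.6167 = 14.594 cmH2O·s/L.
C = Vt/(Pplat − PEEP) = 431.69 / (16.5 − 8) = 431.69/8.5 = 50.787 mL/cmH2O.
τ = R × C = 14.594 × 0.05079 L/cmH2O = 0.7412 s.
Fraction remaining = e^(−Te/τ) = e^(−1.42/0.7412) = 0.1472.
Trapped volume = 431.69 × 0.1472 = 63.545 mL.

64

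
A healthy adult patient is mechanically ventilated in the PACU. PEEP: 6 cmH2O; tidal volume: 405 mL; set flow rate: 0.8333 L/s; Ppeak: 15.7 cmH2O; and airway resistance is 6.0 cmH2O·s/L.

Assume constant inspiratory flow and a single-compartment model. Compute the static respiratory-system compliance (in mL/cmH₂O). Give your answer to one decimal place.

86.2

Equation of motion (constant flow): PIP = Vt/C + R·V̇ + PEEP.
Vt/C = PIP − R·V̇ − PEEP = 15.7 − 6.0×0.8333 − 6 = 15.7 − 5.0 − 6 = 4.7 cmH2O.
C = Vt / 4.7 = 405 / 4.7 = 86.17 mL/cmH2O.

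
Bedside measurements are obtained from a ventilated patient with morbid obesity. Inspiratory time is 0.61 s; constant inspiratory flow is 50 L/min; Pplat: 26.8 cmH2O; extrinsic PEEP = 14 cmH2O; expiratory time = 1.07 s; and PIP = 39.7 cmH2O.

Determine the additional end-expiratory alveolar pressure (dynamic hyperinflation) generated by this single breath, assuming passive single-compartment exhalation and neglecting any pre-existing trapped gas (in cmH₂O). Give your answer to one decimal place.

Flow: 50 L/min ÷ 60 = 0.8333 L/s.
Vt = flow × Ti = 0.8333 L/s × 0.61 s × 1000 mL/L = 508.31 mL.
R = (PIP − Pplat)/V̇ = (39.7 − 26.8) / 0.8333 = 12.9/0.8333 = 15.481 cmH2O·s/L.
C = Vt/(Pplat − PEEP) = 508.31 / (26.8 − 14) = 508.31/12.8 = 39.712 mL/cmH2O.
τ = R × C = 15.481 × 0.03971 L/cmH2O = 0.6148 s.
Fraction remaining = e^(−Te/τ) = e^(−1.07/0.6148) = 0.1754; trapped volume = 508.31 × 0.1754 = 89.158 mL.
Additional alveolar pressure from trapping ≈ V_trapped / C = 89.158 / 39.712 = 2.245 cmH2O.

2.2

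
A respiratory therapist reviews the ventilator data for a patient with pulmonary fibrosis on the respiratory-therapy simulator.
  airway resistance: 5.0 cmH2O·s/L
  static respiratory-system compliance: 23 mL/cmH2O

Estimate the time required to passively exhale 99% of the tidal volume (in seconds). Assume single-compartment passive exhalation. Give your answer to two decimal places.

τ = R × C = 5.0 × 23 mL/cmH2O = 5.0 × 0.023 L/cmH2O = 0.115 s.
Exhaled fraction f = 1 − e^(−t/τ) → t = −τ·ln(1 − f) = −0.115·ln(0.01) = 0.5296 s.

0.53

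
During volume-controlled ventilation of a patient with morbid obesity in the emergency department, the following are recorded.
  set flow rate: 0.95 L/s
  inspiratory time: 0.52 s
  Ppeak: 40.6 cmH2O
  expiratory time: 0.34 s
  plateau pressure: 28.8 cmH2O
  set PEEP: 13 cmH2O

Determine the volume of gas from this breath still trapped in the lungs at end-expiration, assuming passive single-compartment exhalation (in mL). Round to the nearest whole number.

Vt = flow × Ti = 0.95 L/s × 0.52 s × 1000 mL/L = 494.0 mL.
R = (PIP − Pplat)/V̇ = (40.6 − 28.8) / 0.95 = 11.8/0.95 = 12.421 cmH2O·s/L.
C = Vt/(Pplat − PEEP) = 494.0 / (28.8 − 13) = 494.0/15.8 = 31.266 mL/cmH2O.
τ = R × C = 12.421 × 0.03127 L/cmH2O = 0.3884 s.
Fraction remaining = e^(−Te/τ) = e^(−0.34/0.3884) = 0.4167.
Trapped volume = 494.0 × 0.4167 = 205.85 mL.

206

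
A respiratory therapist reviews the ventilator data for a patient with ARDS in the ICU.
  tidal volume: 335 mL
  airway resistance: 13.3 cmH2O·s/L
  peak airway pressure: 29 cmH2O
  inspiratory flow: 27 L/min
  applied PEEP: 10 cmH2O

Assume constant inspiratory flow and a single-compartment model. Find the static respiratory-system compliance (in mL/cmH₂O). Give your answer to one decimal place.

Flow: 27 L/min ÷ 60 = 0.45 L/s.
Equation of motion (constant flow): PIP = Vt/C + R·V̇ + PEEP.
Vt/C = PIP − R·V̇ − PEEP = 29 − 13.3×0.45 − 10 = 29 − 5.985 − 10 = 13.015 cmH2O.
C = Vt / 13.015 = 335 / 13.015 = 25.74 mL/cmH2O.

25.7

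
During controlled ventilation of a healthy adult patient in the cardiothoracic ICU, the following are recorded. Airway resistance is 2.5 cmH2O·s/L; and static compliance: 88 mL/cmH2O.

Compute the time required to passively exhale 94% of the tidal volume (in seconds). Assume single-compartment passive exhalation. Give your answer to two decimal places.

τ = R × C = 2.5 × 88 mL/cmH2O = 2.5 × 0.088 L/cmH2O = 0.22 s.
Exhaled fraction f = 1 − e^(−t/τ) → t = −τ·ln(1 − f) = −0.22·ln(0.06) = 0.619 s.

0.62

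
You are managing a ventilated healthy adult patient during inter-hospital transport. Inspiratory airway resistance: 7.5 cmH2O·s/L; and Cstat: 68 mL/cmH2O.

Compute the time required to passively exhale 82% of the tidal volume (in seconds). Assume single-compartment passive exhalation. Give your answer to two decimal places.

τ = R × C = 7.5 × 68 mL/cmH2O = 7.5 × 0.068 L/cmH2O = 0.51 s.
Exhaled fraction f = 1 − e^(−t/τ) → t = −τ·ln(1 − f) = −0.51·ln(0.18) = 0.8745 s.

0.87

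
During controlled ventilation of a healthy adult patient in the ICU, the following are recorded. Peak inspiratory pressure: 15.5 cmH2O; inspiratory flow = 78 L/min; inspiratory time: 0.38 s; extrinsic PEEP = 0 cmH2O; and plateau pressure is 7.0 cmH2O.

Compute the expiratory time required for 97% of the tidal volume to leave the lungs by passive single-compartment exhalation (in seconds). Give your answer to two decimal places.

1.62

Flow: 78 L/min ÷ 60 = 1.3 L/s.
Vt = flow × Ti = 1.3 L/s × 0.38 s × 1000 mL/L = 494.0 mL.
R = (PIP − Pplat)/V̇ = (15.5 − 7.0) / 1.3 = 8.5/1.3 = 6.538 cmH2O·s/L.
C = Vt/(Pplat − PEEP) = 494.0 / (7.0 − 0) = 494.0/7.0 = 70.571 mL/cmH2O.
τ = R × C = 6.538 × 0.07057 L/cmH2O = 0.4614 s.
t = −τ·ln(1 − 0.97) = −0.4614·ln(0.03) = 1.618 s.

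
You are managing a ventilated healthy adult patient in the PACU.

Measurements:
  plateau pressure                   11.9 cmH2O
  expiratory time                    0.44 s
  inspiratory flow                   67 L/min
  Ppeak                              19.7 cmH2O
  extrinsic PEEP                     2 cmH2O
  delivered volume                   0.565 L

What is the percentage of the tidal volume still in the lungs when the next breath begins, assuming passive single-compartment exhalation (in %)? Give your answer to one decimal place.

33.2

Flow: 67 L/min ÷ 60 = 1.1167 L/s.
R = (PIP − Pplat)/V̇ = (19.7 − 11.9) / 1.1167 = 7.8/1.1167 = 6.985 cmH2O·s/L.
C = Vt/(Pplat − PEEP) = 565.0 / (11.9 − 2) = 565.0/9.9 = 57.071 mL/cmH2O.
τ = R × C = 6.985 × 0.05707 L/cmH2O = 0.3986 s.
Fraction remaining at end-expiration = e^(−Te/τ) = e^(−0.44/0.3986) = 0.3316 → 33.16%.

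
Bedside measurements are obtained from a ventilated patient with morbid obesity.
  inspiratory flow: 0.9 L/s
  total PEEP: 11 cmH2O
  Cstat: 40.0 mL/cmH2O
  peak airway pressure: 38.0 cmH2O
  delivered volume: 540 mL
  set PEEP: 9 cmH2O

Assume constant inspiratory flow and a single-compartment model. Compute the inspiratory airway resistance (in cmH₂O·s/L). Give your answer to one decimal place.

Total PEEP = 11 cmH2O (set 9 + intrinsic 2); this is the baseline alveolar pressure.
Equation of motion (constant flow): PIP = Vt/C + R·V̇ + PEEP.
R·V̇ = PIP − Vt/C − PEEP = 38.0 − 540/40.0 − 11 = 38.0 − 13.5 − 11 = 13.5 cmH2O.
R = 13.5 / 0.9 = 15.0 cmH2O·s/L.

15.0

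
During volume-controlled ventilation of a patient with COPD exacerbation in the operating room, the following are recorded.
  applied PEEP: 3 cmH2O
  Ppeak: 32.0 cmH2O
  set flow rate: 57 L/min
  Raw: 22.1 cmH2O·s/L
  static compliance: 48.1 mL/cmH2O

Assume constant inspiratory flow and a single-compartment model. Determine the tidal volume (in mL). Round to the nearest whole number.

385

Flow: 57 L/min ÷ 60 = 0.95 L/s.
Equation of motion (constant flow): PIP = Vt/C + R·V̇ + PEEP.
Vt/C = PIP − R·V̇ − PEEP = 32.0 − 20.995 − 3 = 8.005 cmH2O.
Vt = C × 8.005 = 48.1 × 8.005 = 385.04 mL.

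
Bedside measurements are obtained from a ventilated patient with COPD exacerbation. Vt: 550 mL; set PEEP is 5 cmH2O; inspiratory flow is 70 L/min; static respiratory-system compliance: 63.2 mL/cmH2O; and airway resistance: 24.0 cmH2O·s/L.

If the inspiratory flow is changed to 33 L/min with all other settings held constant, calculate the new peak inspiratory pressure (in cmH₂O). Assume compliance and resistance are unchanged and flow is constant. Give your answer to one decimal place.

Flow: 70 L/min ÷ 60 = 1.1667 L/s.
New flow: 33 L/min ÷ 60 = 0.55 L/s.
PIP = Vt/C + R·V̇ + PEEP (constant-flow equation of motion).
Only the resistive term changes: ΔPIP = R × ΔV̇ = 24.0 × (0.55 − 1.1667) = 24.0 × -0.6167 = -14.801 cmH2O.
Original PIP = 550/63.2 + 24.0×1.1667 + 5 = 41.703 cmH2O; new PIP = 41.703 + (-14.801) = 26.902 cmH2O.

26.9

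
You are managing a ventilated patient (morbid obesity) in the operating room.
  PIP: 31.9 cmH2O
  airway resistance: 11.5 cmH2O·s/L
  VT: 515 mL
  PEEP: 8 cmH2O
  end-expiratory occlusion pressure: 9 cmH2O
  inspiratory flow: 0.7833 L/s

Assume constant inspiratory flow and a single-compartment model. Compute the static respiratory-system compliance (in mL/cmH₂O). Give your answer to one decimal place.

37.1

Total PEEP = 9 cmH2O (set 8 + intrinsic 1); this is the baseline alveolar pressure.
Equation of motion (constant flow): PIP = Vt/C + R·V̇ + PEEP.
Vt/C = PIP − R·V̇ − PEEP = 31.9 − 11.5×0.7833 − 9 = 31.9 − 9.008 − 9 = 13.892 cmH2O.
C = Vt / 13.892 = 515 / 13.892 = 37.072 mL/cmH2O.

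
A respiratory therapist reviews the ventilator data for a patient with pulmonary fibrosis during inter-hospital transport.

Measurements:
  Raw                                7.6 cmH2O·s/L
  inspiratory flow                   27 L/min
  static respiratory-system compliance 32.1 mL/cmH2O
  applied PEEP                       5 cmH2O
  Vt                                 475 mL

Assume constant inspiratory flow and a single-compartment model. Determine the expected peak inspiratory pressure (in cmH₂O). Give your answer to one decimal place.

Flow: 27 L/min ÷ 60 = 0.45 L/s.
Equation of motion (constant flow): PIP = Vt/C + R·V̇ + PEEP.
PIP = 475/32.1 + 7.6×0.45 + 5 = 14.798 + 3.42 + 5 = 23.218 cmH2O.

23.2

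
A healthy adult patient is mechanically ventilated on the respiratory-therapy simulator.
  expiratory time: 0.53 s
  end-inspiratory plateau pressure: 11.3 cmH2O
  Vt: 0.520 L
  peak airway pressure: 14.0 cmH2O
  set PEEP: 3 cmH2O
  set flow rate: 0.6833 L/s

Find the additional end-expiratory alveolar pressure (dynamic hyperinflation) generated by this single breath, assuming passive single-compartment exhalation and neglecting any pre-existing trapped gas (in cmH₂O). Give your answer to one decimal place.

R = (PIP − Pplat)/V̇ = (14.0 − 11.3) / 0.6833 = 2.7/0.6833 = 3.951 cmH2O·s/L.
C = Vt/(Pplat − PEEP) = 520.0 / (11.3 − 3) = 520.0/8.3 = 62.651 mL/cmH2O.
τ = R × C = 3.951 × 0.06265 L/cmH2O = 0.2475 s.
Fraction remaining = e^(−Te/τ) = e^(−0.53/0.2475) = 0.1175; trapped volume = 520.0 × 0.1175 = 61.1 mL.
Additional alveolar pressure from trapping ≈ V_trapped / C = 61.1 / 62.651 = 0.9752 cmH2O.

1.0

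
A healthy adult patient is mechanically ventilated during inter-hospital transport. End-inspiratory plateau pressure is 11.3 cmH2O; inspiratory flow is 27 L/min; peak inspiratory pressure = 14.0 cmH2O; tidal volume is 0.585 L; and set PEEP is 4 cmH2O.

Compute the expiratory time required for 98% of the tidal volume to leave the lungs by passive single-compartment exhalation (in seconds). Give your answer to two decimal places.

Flow: 27 L/min ÷ 60 = 0.45 L/s.
R = (PIP − Pplat)/V̇ = (14.0 − 11.3) / 0.45 = 2.7/0.45 = 6.0 cmH2O·s/L.
C = Vt/(Pplat − PEEP) = 585.0 / (11.3 − 4) = 585.0/7.3 = 80.137 mL/cmH2O.
τ = R × C = 6.0 × 0.08014 L/cmH2O = 0.4808 s.
t = −τ·ln(1 − 0.98) = −0.4808·ln(0.02) = 1.881 s.

1.88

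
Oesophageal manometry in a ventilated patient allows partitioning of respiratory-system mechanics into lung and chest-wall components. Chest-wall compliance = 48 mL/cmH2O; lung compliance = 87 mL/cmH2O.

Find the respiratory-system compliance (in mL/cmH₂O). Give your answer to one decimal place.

30.9

Lung and chest wall are elastances in series: 1/Crs = 1/CL + 1/Ccw.
1/Crs = 1/87 + 1/48 = 0.03233.
Crs = 30.931 mL/cmH2O.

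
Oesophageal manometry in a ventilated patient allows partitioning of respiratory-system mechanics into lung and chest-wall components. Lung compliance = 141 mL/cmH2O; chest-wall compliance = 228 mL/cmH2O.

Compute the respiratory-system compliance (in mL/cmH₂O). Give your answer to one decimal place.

Lung and chest wall are elastances in series: 1/Crs = 1/CL + 1/Ccw.
1/Crs = 1/141 + 1/228 = 0.01148.
Crs = 87.108 mL/cmH2O.

87.1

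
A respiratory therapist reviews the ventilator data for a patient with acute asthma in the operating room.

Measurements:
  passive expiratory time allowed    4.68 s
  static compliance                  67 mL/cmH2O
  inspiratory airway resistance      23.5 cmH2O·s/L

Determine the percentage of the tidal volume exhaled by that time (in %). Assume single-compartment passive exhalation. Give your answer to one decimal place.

τ = R × C = 23.5 × 67 mL/cmH2O = 23.5 × 0.067 L/cmH2O = 1.575 s.
Passive exhalation: V(t)/V₀ = e^(−t/τ) = e^(−4.68/1.575) = 0.05123.
Fraction exhaled = 1 − 0.05123 = 0.9488 → 94.88%.

94.9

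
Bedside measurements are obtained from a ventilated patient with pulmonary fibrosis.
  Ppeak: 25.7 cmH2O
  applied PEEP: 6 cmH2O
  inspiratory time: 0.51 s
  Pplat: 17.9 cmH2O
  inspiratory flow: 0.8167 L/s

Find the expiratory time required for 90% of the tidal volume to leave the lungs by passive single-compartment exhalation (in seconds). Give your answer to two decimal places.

0.77

Vt = flow × Ti = 0.8167 L/s × 0.51 s × 1000 mL/L = 416.52 mL.
R = (PIP − Pplat)/V̇ = (25.7 − 17.9) / 0.8167 = 7.8/0.8167 = 9.551 cmH2O·s/L.
C = Vt/(Pplat − PEEP) = 416.52 / (17.9 − 6) = 416.52/11.9 = 35.002 mL/cmH2O.
τ = R × C = 9.551 × 0.035 L/cmH2O = 0.3343 s.
t = −τ·ln(1 − 0.90) = −0.3343·ln(0.1) = 0.7698 s.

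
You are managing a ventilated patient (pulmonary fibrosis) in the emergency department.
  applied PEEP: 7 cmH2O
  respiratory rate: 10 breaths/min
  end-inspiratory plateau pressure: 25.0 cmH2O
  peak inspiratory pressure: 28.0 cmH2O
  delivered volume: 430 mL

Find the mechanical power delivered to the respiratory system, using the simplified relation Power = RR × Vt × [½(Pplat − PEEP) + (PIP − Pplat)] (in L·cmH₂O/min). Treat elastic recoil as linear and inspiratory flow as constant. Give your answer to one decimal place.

Per-breath work = Vt × [½(Pplat−PEEP) + (PIP−Pplat)] = 0.430 × [0.5×18.0 + 3.0] = 0.430 × 12.0 = 5.16 L·cmH2O.
Power = 10 × 5.16 = 51.6 L·cmH2O/min.

51.6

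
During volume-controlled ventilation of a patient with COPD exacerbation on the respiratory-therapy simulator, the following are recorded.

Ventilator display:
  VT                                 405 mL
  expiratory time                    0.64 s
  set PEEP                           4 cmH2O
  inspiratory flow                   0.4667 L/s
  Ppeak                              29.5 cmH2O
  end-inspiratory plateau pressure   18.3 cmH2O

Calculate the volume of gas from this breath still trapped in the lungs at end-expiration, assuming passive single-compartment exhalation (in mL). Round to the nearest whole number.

R = (PIP − Pplat)/V̇ = (29.5 − 18.3) / 0.4667 = 11.2/0.4667 = 23.998 cmH2O·s/L.
C = Vt/(Pplat − PEEP) = 405.0 / (18.3 − 4) = 405.0/14.3 = 28.322 mL/cmH2O.
τ = R × C = 23.998 × 0.02832 L/cmH2O = 0.6796 s.
Fraction remaining = e^(−Te/τ) = e^(−0.64/0.6796) = 0.39.
Trapped volume = 405.0 × 0.39 = 157.95 mL.

158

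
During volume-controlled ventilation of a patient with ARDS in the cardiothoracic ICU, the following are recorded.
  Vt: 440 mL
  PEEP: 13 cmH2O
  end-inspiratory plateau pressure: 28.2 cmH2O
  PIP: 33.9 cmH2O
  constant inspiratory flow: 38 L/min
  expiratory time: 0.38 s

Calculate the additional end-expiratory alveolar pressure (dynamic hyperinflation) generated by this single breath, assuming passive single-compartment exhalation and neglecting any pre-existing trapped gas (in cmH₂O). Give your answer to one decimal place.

Flow: 38 L/min ÷ 60 = 0.6333 L/s.
R = (PIP − Pplat)/V̇ = (33.9 − 28.2) / 0.6333 = 5.7/0.6333 = 9.0 cmH2O·s/L.
C = Vt/(Pplat − PEEP) = 440.0 / (28.2 − 13) = 440.0/15.2 = 28.947 mL/cmH2O.
τ = R × C = 9.0 × 0.02895 L/cmH2O = 0.2606 s.
Fraction remaining = e^(−Te/τ) = e^(−0.38/0.2606) = 0.2327; trapped volume = 440.0 × 0.2327 = 102.39 mL.
Additional alveolar pressure from trapping ≈ V_trapped / C = 102.39 / 28.947 = 3.537 cmH2O.

3.5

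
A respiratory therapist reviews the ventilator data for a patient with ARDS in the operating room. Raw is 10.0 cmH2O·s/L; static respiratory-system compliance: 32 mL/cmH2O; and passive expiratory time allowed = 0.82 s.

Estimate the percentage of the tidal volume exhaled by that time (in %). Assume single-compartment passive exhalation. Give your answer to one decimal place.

92.3

τ = R × C = 10.0 × 32 mL/cmH2O = 10.0 × 0.032 L/cmH2O = 0.32 s.
Passive exhalation: V(t)/V₀ = e^(−t/τ) = e^(−0.82/0.32) = 0.07711.
Fraction exhaled = 1 − 0.07711 = 0.9229 → 92.29%.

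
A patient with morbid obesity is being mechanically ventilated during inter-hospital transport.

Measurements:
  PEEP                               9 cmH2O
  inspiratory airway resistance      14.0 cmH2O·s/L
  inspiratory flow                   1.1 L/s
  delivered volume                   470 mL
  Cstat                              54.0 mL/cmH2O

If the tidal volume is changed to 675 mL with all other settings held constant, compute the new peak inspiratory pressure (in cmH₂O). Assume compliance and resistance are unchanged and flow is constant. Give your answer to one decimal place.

36.9

PIP = Vt/C + R·V̇ + PEEP (constant-flow equation of motion).
Only the elastic term changes: ΔPIP = ΔVt / C = (675 − 470) / 54.0 = 3.796 cmH2O.
Original PIP = 470/54.0 + 14.0×1.1 + 9 = 33.104 cmH2O; new PIP = 33.104 + (3.796) = 36.9 cmH2O.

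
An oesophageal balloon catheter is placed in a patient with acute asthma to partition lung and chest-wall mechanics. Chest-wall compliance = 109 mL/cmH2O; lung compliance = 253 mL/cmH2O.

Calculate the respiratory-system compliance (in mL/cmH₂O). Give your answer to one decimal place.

Lung and chest wall are elastances in series: 1/Crs = 1/CL + 1/Ccw.
1/Crs = 1/253 + 1/109 = 0.01313.
Crs = 76.161 mL/cmH2O.

76.2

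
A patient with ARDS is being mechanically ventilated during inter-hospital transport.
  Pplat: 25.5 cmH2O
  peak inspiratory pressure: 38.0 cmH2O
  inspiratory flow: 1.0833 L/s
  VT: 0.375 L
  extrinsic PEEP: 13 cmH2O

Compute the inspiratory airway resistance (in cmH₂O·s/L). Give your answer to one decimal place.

11.5

Raw = (PIP − Pplat) / flow = (38.0 − 25.5) / 1.0833 = 12.5 / 1.0833 = 11.539 cmH2O·s/L.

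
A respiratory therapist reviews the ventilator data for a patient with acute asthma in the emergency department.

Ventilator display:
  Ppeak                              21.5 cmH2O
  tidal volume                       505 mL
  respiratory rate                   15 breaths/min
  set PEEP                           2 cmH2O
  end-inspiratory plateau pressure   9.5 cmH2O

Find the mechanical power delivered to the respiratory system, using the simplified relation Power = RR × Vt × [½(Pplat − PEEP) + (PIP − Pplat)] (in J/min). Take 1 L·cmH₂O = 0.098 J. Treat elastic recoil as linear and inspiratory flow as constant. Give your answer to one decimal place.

Per-breath work = Vt × [½(Pplat−PEEP) + (PIP−Pplat)] = 0.505 × [0.5×7.5 + 12.0] = 0.505 × 15.75 = 7.954 L·cmH2O.
Power = 15 × 7.954 = 119.31 L·cmH2O/min.
× 0.098 J/(L·cmH2O) → 11.692 J/min.

11.7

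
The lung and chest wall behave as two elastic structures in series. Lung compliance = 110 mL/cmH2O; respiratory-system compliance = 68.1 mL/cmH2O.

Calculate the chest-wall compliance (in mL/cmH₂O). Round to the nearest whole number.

1/Ccw = 1/Crs − 1/CL.
1/Ccw = 1/68.1 − 1/110 = 0.005593.
Ccw = 178.79 mL/cmH2O.

179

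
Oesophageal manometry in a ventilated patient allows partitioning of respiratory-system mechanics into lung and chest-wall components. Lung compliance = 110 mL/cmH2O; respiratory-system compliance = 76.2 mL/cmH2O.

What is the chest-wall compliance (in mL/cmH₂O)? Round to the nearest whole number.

1/Ccw = 1/Crs − 1/CL.
1/Ccw = 1/76.2 − 1/110 = 0.004032.
Ccw = 248.02 mL/cmH2O.

248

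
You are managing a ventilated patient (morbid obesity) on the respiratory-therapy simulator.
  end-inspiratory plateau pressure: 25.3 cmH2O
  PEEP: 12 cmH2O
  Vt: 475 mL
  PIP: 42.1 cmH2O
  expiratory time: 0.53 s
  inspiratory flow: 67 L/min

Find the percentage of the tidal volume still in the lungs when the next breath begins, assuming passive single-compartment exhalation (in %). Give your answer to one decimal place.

Flow: 67 L/min ÷ 60 = 1.1167 L/s.
R = (PIP − Pplat)/V̇ = (42.1 − 25.3) / 1.1167 = 16.8/1.1167 = 15.044 cmH2O·s/L.
C = Vt/(Pplat − PEEP) = 475.0 / (25.3 − 12) = 475.0/13.3 = 35.714 mL/cmH2O.
τ = R × C = 15.044 × 0.03571 L/cmH2O = 0.5372 s.
Fraction remaining at end-expiration = e^(−Te/τ) = e^(−0.53/0.5372) = 0.3728 → 37.28%.

37.3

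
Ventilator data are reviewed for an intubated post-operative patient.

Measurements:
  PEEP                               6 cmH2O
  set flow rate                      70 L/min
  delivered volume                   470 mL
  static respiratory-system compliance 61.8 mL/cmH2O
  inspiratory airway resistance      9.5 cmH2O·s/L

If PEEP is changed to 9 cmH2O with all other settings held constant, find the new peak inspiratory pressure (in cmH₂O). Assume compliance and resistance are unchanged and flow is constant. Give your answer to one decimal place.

Flow: 70 L/min ÷ 60 = 1.1667 L/s.
PIP = Vt/C + R·V̇ + PEEP (constant-flow equation of motion).
Only the baseline term changes: ΔPIP = ΔPEEP = 9 − 6 = 3.0 cmH2O.
Original PIP = 470/61.8 + 9.5×1.1667 + 6 = 24.689 cmH2O; new PIP = 24.689 + (3.0) = 27.689 cmH2O.

27.7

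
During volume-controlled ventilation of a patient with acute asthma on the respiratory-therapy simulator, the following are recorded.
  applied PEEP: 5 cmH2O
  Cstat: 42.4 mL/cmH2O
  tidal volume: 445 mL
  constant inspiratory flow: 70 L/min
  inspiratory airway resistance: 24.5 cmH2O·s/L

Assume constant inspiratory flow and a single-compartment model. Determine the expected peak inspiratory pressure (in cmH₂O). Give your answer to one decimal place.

Flow: 70 L/min ÷ 60 = 1.1667 L/s.
Equation of motion (constant flow): PIP = Vt/C + R·V̇ + PEEP.
PIP = 445/42.4 + 24.5×1.1667 + 5 = 10.495 + 28.584 + 5 = 44.079 cmH2O.

44.1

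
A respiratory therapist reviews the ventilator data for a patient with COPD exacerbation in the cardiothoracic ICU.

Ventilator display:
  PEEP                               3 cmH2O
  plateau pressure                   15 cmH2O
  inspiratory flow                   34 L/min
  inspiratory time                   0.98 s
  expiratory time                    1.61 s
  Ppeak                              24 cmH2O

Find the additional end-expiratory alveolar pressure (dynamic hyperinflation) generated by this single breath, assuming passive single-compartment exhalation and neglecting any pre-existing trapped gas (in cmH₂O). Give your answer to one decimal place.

Flow: 34 L/min ÷ 60 = 0.5667 L/s.
Vt = flow × Ti = 0.5667 L/s × 0.98 s × 1000 mL/L = 555.37 mL.
R = (PIP − Pplat)/V̇ = (24 − 15) / 0.5667 = 9.0/0.5667 = 15.881 cmH2O·s/L.
C = Vt/(Pplat − PEEP) = 555.37 / (15 − 3) = 555.37/12.0 = 46.281 mL/cmH2O.
τ = R × C = 15.881 × 0.04628 L/cmH2O = 0.735 s.
Fraction remaining = e^(−Te/τ) = e^(−1.61/0.735) = 0.1119; trapped volume = 555.37 × 0.1119 = 62.146 mL.
Additional alveolar pressure from trapping ≈ V_trapped / C = 62.146 / 46.281 = 1.343 cmH2O.

1.3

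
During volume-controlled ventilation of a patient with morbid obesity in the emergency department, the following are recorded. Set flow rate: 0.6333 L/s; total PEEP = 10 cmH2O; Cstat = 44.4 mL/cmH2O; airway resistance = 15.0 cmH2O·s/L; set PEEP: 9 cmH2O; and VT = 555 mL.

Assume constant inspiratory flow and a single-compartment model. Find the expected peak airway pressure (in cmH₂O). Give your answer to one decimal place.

32.0

Total PEEP = 10 cmH2O (set 9 + intrinsic 1); this is the baseline alveolar pressure.
Equation of motion (constant flow): PIP = Vt/C + R·V̇ + PEEP.
PIP = 555/44.4 + 15.0×0.6333 + 10 = 12.5 + 9.5 + 10 = 32.0 cmH2O.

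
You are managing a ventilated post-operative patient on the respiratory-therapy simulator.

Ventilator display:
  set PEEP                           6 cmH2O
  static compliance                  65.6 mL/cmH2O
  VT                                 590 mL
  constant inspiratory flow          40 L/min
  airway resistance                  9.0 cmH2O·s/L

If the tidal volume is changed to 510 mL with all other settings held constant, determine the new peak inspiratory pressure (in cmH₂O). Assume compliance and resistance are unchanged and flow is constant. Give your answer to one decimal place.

19.8

Flow: 40 L/min ÷ 60 = 0.6667 L/s.
PIP = Vt/C + R·V̇ + PEEP (constant-flow equation of motion).
Only the elastic term changes: ΔPIP = ΔVt / C = (510 − 590) / 65.6 = -1.22 cmH2O.
Original PIP = 590/65.6 + 9.0×0.6667 + 6 = 20.994 cmH2O; new PIP = 20.994 + (-1.22) = 19.774 cmH2O.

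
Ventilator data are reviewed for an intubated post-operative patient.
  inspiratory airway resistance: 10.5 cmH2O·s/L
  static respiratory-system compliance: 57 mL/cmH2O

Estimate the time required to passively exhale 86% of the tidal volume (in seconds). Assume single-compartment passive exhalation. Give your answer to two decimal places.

τ = R × C = 10.5 × 57 mL/cmH2O = 10.5 × 0.057 L/cmH2O = 0.5985 s.
Exhaled fraction f = 1 − e^(−t/τ) → t = −τ·ln(1 − f) = −0.5985·ln(0.14) = 1.177 s.

1.18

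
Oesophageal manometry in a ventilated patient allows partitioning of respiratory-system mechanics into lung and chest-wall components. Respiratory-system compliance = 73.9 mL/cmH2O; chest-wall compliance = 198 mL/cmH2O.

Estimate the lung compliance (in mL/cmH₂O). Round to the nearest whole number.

1/CL = 1/Crs − 1/Ccw.
1/CL = 1/73.9 − 1/198 = 0.008481.
CL = 117.91 mL/cmH2O.

118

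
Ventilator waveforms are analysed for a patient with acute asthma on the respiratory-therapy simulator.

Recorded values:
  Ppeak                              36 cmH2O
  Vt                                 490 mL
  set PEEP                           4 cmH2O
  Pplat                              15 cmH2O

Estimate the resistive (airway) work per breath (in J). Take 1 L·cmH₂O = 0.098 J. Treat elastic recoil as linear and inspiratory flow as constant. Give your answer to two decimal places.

With constant inspiratory flow the resistive pressure is constant at PIP − Pplat = 36 − 15 = 21.0 cmH2O, so resistive work = 21.0 × 0.490 = 10.29 L·cmH2O.
× 0.098 J/(L·cmH2O) → 1.008 J.

1.01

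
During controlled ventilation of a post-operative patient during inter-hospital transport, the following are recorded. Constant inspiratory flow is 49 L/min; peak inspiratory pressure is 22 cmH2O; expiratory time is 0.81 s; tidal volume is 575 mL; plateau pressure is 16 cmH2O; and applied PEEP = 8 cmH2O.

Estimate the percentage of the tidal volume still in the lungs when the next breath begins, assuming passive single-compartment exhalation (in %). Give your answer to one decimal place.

Flow: 49 L/min ÷ 60 = 0.8167 L/s.
R = (PIP − Pplat)/V̇ = (22 − 16) / 0.8167 = 6.0/0.8167 = 7.347 cmH2O·s/L.
C = Vt/(Pplat − PEEP) = 575.0 / (16 − 8) = 575.0/8.0 = 71.875 mL/cmH2O.
τ = R × C = 7.347 × 0.07188 L/cmH2O = 0.5281 s.
Fraction remaining at end-expiration = e^(−Te/τ) = e^(−0.81/0.5281) = 0.2157 → 21.57%.

21.6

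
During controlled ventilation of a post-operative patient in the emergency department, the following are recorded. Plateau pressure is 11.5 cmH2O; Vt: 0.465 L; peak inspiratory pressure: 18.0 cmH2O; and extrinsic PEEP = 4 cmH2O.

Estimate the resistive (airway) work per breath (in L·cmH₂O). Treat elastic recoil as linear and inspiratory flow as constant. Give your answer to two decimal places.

3.02

With constant inspiratory flow the resistive pressure is constant at PIP − Pplat = 18.0 − 11.5 = 6.5 cmH2O, so resistive work = 6.5 × 0.465 = 3.023 L·cmH2O.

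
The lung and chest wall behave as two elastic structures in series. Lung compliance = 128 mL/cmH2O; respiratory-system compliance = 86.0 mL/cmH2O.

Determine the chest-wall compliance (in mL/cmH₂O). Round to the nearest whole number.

262

1/Ccw = 1/Crs − 1/CL.
1/Ccw = 1/86.0 − 1/128 = 0.003815.
Ccw = 262.12 mL/cmH2O.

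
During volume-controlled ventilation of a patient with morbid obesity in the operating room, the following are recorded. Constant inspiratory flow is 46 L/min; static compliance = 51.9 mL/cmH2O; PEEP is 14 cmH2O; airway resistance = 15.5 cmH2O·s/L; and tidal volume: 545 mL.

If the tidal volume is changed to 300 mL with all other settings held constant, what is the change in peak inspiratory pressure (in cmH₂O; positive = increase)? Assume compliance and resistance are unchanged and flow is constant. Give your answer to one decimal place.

-4.7

PIP = Vt/C + R·V̇ + PEEP (constant-flow equation of motion).
Only the elastic term changes: ΔPIP = ΔVt / C = (300 − 545) / 51.9 = -4.721 cmH2O.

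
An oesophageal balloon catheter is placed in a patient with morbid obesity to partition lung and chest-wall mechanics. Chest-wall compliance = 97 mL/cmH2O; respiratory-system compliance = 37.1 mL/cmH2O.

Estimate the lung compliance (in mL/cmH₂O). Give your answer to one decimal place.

1/CL = 1/Crs − 1/Ccw.
1/CL = 1/37.1 − 1/97 = 0.01664.
CL = 60.096 mL/cmH2O.

60.1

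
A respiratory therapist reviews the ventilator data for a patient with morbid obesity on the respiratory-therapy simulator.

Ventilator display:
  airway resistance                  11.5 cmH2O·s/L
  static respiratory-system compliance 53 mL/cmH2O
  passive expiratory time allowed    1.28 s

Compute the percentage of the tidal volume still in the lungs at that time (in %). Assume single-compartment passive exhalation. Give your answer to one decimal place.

12.2

τ = R × C = 11.5 × 53 mL/cmH2O = 11.5 × 0.053 L/cmH2O = 0.6095 s.
Passive exhalation: V(t)/V₀ = e^(−t/τ) = e^(−1.28/0.6095) = 0.1224.
Fraction remaining = 0.1224 → 12.24%.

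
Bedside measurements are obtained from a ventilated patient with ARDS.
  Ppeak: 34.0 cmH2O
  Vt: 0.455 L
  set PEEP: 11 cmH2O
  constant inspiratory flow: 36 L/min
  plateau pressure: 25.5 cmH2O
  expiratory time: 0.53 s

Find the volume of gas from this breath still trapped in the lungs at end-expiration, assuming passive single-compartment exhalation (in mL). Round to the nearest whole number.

Flow: 36 L/min ÷ 60 = 0.6 L/s.
R = (PIP − Pplat)/V̇ = (34.0 − 25.5) / 0.6 = 8.5/0.6 = 14.167 cmH2O·s/L.
C = Vt/(Pplat − PEEP) = 455.0 / (25.5 − 11) = 455.0/14.5 = 31.379 mL/cmH2O.
τ = R × C = 14.167 × 0.03138 L/cmH2O = 0.4446 s.
Fraction remaining = e^(−Te/τ) = e^(−0.53/0.4446) = 0.3036.
Trapped volume = 455.0 × 0.3036 = 138.14 mL.

138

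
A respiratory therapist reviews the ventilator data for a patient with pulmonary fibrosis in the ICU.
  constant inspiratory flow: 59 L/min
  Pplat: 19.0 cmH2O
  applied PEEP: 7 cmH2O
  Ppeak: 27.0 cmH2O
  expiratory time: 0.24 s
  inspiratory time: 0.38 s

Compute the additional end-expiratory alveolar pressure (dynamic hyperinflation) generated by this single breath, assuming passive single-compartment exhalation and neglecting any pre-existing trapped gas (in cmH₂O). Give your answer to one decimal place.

Flow: 59 L/min ÷ 60 = 0.9833 L/s.
Vt = flow × Ti = 0.9833 L/s × 0.38 s × 1000 mL/L = 373.65 mL.
R = (PIP − Pplat)/V̇ = (27.0 − 19.0) / 0.9833 = 8.0/0.9833 = 8.136 cmH2O·s/L.
C = Vt/(Pplat − PEEP) = 373.65 / (19.0 − 7) = 373.65/12.0 = 31.138 mL/cmH2O.
τ = R × C = 8.136 × 0.03114 L/cmH2O = 0.2534 s.
Fraction remaining = e^(−Te/τ) = e^(−0.24/0.2534) = 0.3879; trapped volume = 373.65 × 0.3879 = 144.94 mL.
Additional alveolar pressure from trapping ≈ V_trapped / C = 144.94 / 31.138 = 4.655 cmH2O.

4.7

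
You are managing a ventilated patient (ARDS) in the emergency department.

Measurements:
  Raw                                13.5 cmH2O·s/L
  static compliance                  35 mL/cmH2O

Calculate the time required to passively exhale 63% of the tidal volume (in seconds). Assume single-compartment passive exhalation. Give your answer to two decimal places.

τ = R × C = 13.5 × 35 mL/cmH2O = 13.5 × 0.035 L/cmH2O = 0.4725 s.
Exhaled fraction f = 1 − e^(−t/τ) → t = −τ·ln(1 − f) = −0.4725·ln(0.37) = 0.4698 s.

0.47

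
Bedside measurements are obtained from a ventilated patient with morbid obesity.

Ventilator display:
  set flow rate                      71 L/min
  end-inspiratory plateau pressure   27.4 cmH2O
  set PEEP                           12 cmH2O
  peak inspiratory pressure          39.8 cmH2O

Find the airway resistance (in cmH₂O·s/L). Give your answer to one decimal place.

Flow: 71 L/min ÷ 60 = 1.1833 L/s.
Raw = (PIP − Pplat) / flow = (39.8 − 27.4) / 1.1833 = 12.4 / 1.1833 = 10.479 cmH2O·s/L.

10.5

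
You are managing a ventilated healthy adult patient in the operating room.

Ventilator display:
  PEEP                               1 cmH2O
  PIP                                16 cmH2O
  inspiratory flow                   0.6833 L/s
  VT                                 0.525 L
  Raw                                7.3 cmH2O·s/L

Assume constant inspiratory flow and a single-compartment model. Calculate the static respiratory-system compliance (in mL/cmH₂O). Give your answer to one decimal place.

Equation of motion (constant flow): PIP = Vt/C + R·V̇ + PEEP.
Vt/C = PIP − R·V̇ − PEEP = 16 − 7.3×0.6833 − 1 = 16 − 4.988 − 1 = 10.012 cmH2O.
C = Vt / 10.012 = 525 / 10.012 = 52.437 mL/cmH2O.

52.4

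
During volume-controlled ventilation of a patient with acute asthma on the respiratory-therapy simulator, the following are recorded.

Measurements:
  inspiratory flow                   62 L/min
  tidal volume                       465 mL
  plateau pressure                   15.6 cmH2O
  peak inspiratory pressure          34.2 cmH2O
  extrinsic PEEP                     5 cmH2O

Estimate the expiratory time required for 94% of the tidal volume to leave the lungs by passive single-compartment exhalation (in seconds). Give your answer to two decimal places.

Flow: 62 L/min ÷ 60 = 1.0333 L/s.
R = (PIP − Pplat)/V̇ = (34.2 − 15.6) / 1.0333 = 18.6/1.0333 = 18.001 cmH2O·s/L.
C = Vt/(Pplat − PEEP) = 465.0 / (15.6 − 5) = 465.0/10.6 = 43.868 mL/cmH2O.
τ = R × C = 18.001 × 0.04387 L/cmH2O = 0.7897 s.
t = −τ·ln(1 − 0.94) = −0.7897·ln(0.06) = 2.222 s.

2.22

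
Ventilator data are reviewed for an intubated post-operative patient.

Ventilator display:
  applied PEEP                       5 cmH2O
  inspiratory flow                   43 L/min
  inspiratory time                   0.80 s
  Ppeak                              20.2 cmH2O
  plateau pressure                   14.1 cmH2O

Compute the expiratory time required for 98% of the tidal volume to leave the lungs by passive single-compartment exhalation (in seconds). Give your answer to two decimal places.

2.10

Flow: 43 L/min ÷ 60 = 0.7167 L/s.
Vt = flow × Ti = 0.7167 L/s × 0.80 s × 1000 mL/L = 573.36 mL.
R = (PIP − Pplat)/V̇ = (20.2 − 14.1) / 0.7167 = 6.1/0.7167 = 8.511 cmH2O·s/L.
C = Vt/(Pplat − PEEP) = 573.36 / (14.1 − 5) = 573.36/9.1 = 63.007 mL/cmH2O.
τ = R × C = 8.511 × 0.06301 L/cmH2O = 0.5363 s.
t = −τ·ln(1 − 0.98) = −0.5363·ln(0.02) = 2.098 s.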